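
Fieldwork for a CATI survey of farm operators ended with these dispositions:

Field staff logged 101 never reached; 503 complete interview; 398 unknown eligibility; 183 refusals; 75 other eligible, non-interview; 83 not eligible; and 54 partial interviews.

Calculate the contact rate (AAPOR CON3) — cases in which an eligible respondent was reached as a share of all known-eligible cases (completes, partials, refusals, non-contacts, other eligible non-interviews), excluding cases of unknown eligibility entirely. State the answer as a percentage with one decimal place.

89.0%

Top → 503 + 54 + 183 + 75 = 815
Base → 503 + 54 + 183 + 101 + 75 = 916
CON3 = 815 / 916 = 0.8897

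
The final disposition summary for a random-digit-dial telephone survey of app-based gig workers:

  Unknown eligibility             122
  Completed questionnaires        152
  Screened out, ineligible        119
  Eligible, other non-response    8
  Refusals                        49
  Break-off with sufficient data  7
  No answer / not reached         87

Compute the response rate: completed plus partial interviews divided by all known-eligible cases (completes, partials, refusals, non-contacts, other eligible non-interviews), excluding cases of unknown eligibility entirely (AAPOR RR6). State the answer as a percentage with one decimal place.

Num → 152 + 7 = 159
Denom → 152 + 7 + 49 + 87 + 8 = 303
RR6 = 159 / 303 = 0.5248

52.5%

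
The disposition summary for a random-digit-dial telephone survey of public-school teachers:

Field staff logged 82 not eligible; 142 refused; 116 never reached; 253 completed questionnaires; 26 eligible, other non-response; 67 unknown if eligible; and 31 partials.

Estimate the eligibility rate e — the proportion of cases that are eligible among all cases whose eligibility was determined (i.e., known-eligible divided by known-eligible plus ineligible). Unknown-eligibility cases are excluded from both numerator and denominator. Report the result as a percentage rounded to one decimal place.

Known eligible: 253 + 31 + 142 + 116 + 26 = 568
e = 568 / (568 + 82) = 568 / 650 = 0.8738

87.4%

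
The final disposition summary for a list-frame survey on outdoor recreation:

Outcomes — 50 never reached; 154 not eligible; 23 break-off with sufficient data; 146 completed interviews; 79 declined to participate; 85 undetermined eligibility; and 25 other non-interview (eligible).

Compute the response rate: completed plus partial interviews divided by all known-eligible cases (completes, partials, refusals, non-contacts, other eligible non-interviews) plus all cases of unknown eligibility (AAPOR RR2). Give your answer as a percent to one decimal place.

Numerator: 146 + 23 = 169
Denom: 146 + 23 + 79 + 50 + 25 + 85 = 408
RR2 = 169 / 408 = 0.4142

41.4%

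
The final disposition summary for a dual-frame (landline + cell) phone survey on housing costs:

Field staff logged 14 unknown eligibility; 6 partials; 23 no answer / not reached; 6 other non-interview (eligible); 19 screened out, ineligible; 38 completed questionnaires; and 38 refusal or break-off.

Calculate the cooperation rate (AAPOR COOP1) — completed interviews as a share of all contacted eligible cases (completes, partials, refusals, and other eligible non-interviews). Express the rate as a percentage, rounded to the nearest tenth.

Num → 38
Denom → 38 + 6 + 38 + 6 = 88
COOP1 = 38 / 88 = 0.4318

43.2%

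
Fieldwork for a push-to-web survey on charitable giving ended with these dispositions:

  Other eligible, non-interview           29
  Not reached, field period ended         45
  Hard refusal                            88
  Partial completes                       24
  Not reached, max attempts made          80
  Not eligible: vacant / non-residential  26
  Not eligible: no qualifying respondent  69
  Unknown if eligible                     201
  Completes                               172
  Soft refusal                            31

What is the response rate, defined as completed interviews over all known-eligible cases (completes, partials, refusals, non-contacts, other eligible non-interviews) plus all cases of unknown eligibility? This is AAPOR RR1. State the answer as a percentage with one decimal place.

Declined to participate = 88 + 31 = 119
No answer / not reached = 45 + 80 = 125
Not eligible = 69 + 26 = 95
Numerator = 172
Base = 172 + 24 + 119 + 125 + 29 + 201 = 670
RR1 = 172 / 670 = 0.2567

25.7%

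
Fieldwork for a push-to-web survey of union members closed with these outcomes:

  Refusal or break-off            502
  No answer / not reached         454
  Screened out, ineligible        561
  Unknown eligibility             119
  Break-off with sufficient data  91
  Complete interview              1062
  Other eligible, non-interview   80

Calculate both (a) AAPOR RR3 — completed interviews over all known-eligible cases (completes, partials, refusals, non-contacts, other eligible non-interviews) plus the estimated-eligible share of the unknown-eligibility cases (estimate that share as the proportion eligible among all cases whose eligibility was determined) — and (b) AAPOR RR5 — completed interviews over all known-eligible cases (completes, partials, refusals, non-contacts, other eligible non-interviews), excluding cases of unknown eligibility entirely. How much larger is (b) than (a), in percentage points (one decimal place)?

2.0

Top → 1062
Known eligible → 1062 + 91 + 502 + 454 + 80 = 2189
e = 2189 / (2189 + 561) = 2189 / 2750 = 0.7960
e × U → 0.7960 × 119 = 94.72
Base → 2189 + 94.72 = 2283.72
RR3 = 1062 / 2283.72 = 0.4650
Base → 1062 + 91 + 502 + 454 + 80 = 2189
RR5 = 1062 / 2189 = 0.4852
Difference = 48.52 − 46.50 = 2.02 percentage points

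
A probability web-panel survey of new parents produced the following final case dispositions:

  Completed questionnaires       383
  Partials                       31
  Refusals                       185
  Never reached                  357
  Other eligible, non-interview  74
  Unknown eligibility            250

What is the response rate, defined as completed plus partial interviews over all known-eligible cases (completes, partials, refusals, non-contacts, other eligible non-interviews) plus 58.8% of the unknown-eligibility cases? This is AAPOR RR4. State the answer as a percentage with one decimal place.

35.2%

Num = 383 + 31 = 414
Eligible (known) = 383 + 31 + 185 + 357 + 74 = 1030
Eligible share of unknowns = 0.5880 × 250 = 147.00
Base = 1030 + 147.00 = 1177.00
RR4 = 414 / 1177.00 = 0.3517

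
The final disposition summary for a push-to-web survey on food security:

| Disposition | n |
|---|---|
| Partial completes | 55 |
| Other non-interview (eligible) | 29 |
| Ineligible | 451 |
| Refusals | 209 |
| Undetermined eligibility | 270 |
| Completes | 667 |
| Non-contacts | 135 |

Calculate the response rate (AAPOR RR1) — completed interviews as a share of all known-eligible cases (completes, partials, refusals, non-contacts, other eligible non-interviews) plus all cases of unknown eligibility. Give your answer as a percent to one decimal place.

48.9%

Num = 667
Base = 667 + 55 + 209 + 135 + 29 + 270 = 1365
RR1 = 667 / 1365 = 0.4886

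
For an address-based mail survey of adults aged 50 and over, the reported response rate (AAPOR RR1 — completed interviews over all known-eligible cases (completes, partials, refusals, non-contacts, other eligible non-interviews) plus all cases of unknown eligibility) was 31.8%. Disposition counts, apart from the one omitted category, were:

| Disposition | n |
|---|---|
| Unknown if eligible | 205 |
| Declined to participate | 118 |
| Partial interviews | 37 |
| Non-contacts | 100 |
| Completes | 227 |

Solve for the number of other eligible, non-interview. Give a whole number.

RR1 = 227 / D = 0.318
D = 227 / 0.318 = 713.8
Rest of base = 687
other eligible, non-interview = 713.8 − 687 ≈ 27

27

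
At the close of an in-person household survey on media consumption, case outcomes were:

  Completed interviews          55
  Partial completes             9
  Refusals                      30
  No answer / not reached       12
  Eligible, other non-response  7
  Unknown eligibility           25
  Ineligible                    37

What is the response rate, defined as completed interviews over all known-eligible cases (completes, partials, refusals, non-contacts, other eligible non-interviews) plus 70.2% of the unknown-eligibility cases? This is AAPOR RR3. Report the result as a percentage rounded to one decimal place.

Top: 55
Determined eligible: 55 + 9 + 30 + 12 + 7 = 113
e × U: 0.7020 × 25 = 17.55
Denominator: 113 + 17.55 = 130.55
RR3 = 55 / 130.55 = 0.4213

42.1%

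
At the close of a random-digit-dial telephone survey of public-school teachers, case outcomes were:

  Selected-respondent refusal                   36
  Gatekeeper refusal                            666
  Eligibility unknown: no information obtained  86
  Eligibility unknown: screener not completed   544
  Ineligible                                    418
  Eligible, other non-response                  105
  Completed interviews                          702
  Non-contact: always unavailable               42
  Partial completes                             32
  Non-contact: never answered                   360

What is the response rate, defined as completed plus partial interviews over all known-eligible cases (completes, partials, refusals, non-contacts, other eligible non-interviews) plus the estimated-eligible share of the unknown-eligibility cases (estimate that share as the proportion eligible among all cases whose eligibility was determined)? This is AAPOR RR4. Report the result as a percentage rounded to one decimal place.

29.8%

Declined to participate = 666 + 36 = 702
Never reached = 360 + 42 = 402
Eligibility not determined = 544 + 86 = 630
Numerator → 702 + 32 = 734
Eligible (known) → 702 + 32 + 702 + 402 + 105 = 1943
e = 1943 / (1943 + 418) = 1943 / 2361 = 0.8230
e × U → 0.8230 × 630 = 518.49
Denom → 1943 + 518.49 = 2461.49
RR4 = 734 / 2461.49 = 0.2982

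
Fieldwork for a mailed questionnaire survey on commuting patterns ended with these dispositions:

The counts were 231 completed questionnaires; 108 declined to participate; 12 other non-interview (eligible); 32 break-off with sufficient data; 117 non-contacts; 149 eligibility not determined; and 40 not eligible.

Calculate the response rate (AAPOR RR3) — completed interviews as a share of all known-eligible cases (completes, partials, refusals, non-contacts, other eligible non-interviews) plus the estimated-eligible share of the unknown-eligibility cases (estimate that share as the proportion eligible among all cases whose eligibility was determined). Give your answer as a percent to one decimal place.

36.2%

Num = 231
Known eligible = 231 + 32 + 108 + 117 + 12 = 500
e = 500 / (500 + 40) = 500 / 540 = 0.9259
Estimated eligible among unknowns = 0.9259 × 149 = 137.96
Base = 500 + 137.96 = 637.96
RR3 = 231 / 637.96 = 0.3621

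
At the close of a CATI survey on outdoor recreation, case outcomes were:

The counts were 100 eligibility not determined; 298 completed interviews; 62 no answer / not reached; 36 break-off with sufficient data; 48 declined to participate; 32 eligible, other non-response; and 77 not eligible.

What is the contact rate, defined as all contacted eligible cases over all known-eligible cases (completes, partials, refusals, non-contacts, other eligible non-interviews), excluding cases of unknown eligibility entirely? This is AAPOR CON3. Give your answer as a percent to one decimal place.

Num: 298 + 36 + 48 + 32 = 414
Denominator: 298 + 36 + 48 + 62 + 32 = 476
CON3 = 414 / 476 = 0.8697

87.0%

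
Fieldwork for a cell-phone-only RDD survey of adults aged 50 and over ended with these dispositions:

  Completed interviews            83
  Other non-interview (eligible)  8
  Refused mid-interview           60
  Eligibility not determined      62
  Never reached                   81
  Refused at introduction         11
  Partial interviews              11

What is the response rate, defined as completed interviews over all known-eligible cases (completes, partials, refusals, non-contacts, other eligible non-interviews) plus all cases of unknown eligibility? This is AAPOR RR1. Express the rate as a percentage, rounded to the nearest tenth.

Refusal or break-off = 11 + 60 = 71
Top → 83
Base → 83 + 11 + 71 + 81 + 8 + 62 = 316
RR1 = 83 / 316 = 0.2627

26.3%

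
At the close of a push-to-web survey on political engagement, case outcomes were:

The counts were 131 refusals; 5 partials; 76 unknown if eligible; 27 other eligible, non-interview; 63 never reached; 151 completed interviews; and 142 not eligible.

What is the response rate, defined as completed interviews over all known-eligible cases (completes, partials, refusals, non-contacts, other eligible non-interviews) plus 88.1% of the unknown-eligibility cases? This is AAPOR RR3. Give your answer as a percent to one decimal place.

Numerator → 151
Known eligible → 151 + 5 + 131 + 63 + 27 = 377
e × U → 0.8810 × 76 = 66.96
Denominator → 377 + 66.96 = 443.96
RR3 = 151 / 443.96 = 0.3401

34.0%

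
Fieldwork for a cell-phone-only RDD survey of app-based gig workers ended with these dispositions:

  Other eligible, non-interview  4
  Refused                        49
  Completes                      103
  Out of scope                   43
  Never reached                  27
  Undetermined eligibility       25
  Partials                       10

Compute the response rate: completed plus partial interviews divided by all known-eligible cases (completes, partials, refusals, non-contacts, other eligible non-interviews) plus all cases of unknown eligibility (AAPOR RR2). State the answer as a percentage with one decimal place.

51.8%

Numerator: 103 + 10 = 113
Base: 103 + 10 + 49 + 27 + 4 + 25 = 218
RR2 = 113 / 218 = 0.5183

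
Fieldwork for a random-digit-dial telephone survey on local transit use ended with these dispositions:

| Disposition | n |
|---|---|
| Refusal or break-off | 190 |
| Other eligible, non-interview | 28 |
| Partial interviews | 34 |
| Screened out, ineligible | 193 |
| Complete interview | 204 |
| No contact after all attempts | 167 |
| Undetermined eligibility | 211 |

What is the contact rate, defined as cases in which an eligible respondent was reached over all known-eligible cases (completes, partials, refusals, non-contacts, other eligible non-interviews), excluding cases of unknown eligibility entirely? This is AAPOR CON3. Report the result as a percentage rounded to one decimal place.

73.2%

Top → 204 + 34 + 190 + 28 = 456
Base → 204 + 34 + 190 + 167 + 28 = 623
CON3 = 456 / 623 = 0.7319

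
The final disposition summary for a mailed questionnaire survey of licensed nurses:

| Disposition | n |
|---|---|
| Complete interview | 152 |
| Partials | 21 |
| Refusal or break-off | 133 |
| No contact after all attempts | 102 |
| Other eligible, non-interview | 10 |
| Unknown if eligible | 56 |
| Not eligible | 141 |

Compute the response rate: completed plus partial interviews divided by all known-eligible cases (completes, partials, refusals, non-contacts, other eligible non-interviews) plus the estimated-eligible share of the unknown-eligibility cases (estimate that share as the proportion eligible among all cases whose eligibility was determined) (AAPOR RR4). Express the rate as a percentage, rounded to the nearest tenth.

Num → 152 + 21 = 173
Determined eligible → 152 + 21 + 133 + 102 + 10 = 418
e = 418 / (418 + 141) = 418 / 559 = 0.7478
Estimated eligible among unknowns → 0.7478 × 56 = 41.88
Denominator → 418 + 41.88 = 459.88
RR4 = 173 / 459.88 = 0.3762

37.6%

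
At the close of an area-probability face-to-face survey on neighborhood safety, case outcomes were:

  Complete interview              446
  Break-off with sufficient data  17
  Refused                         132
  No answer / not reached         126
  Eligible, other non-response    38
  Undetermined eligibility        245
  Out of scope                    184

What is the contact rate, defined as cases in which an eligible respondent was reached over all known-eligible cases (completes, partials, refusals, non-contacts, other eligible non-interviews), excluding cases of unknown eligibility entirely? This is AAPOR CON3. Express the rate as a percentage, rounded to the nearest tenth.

Top → 446 + 17 + 132 + 38 = 633
Denominator → 446 + 17 + 132 + 126 + 38 = 759
CON3 = 633 / 759 = 0.8340

83.4%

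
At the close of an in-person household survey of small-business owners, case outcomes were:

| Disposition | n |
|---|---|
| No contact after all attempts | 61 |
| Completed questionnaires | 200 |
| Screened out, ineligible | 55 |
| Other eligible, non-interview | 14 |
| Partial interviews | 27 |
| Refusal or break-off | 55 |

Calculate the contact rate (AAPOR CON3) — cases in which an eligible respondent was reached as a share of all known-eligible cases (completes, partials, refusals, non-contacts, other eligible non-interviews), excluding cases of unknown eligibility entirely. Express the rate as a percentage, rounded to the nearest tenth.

82.9%

Numerator → 200 + 27 + 55 + 14 = 296
Denominator → 200 + 27 + 55 + 61 + 14 = 357
CON3 = 296 / 357 = 0.8291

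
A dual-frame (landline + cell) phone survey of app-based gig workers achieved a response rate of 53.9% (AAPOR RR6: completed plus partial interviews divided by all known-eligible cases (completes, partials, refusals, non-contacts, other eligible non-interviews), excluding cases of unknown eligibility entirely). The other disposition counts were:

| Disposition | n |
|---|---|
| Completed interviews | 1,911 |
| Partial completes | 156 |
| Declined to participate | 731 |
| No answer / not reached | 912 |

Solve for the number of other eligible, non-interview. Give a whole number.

Top → 1911 + 156 = 2067
RR6 = 2067 / D = 0.539
D = 2067 / 0.539 = 3834.9
Other denominator terms total 3710
other eligible, non-interview = 3834.9 − 3710 ≈ 125

125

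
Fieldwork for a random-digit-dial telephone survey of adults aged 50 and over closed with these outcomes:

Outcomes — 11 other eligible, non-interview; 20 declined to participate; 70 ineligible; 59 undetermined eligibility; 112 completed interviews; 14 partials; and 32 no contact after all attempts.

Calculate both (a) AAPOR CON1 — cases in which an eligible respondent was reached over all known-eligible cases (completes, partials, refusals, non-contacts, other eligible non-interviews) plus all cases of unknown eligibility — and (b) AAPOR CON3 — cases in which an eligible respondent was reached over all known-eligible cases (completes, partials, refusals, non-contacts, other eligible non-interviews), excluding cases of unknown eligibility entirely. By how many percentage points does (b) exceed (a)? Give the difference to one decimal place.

19.8

Top = 112 + 14 + 20 + 11 = 157
Denom = 112 + 14 + 20 + 32 + 11 + 59 = 248
CON1 = 157 / 248 = 0.6331
Denom = 112 + 14 + 20 + 32 + 11 = 189
CON3 = 157 / 189 = 0.8307
Difference = 83.07 − 63.31 = 19.76 percentage points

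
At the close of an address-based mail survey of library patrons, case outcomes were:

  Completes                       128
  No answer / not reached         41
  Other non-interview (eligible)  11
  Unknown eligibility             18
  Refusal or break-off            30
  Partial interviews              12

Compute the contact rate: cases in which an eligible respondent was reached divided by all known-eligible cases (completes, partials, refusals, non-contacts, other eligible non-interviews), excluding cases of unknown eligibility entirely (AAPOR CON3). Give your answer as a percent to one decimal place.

81.5%

Top = 128 + 12 + 30 + 11 = 181
Denom = 128 + 12 + 30 + 41 + 11 = 222
CON3 = 181 / 222 = 0.8153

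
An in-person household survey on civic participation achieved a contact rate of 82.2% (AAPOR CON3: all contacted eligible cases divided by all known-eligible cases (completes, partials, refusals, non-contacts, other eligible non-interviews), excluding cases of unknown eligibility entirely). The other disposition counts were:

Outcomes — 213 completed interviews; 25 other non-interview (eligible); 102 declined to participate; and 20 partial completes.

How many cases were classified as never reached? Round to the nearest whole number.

78

Num = 213 + 20 + 102 + 25 = 360
CON3 = 360 / D = 0.822
D = 360 / 0.822 = 438.0
Remaining denominator categories sum to 360
never reached = 438.0 − 360 ≈ 78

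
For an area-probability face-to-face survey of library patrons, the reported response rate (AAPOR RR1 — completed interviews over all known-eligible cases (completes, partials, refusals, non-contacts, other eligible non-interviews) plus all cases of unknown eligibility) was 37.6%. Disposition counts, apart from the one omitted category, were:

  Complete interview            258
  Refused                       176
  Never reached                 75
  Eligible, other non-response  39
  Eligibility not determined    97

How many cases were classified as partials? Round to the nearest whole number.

41

RR1 = 258 / D = 0.376
D = 258 / 0.376 = 686.2
Remaining denominator categories sum to 645
partials = 686.2 − 645 ≈ 41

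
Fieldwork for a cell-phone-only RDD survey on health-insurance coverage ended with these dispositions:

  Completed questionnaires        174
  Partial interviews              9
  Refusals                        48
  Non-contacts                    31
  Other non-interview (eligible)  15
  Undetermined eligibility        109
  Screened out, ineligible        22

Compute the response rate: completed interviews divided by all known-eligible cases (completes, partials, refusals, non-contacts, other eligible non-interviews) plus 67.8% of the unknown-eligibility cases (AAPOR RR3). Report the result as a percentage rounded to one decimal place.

49.6%

Top → 174
Determined eligible → 174 + 9 + 48 + 31 + 15 = 277
e × U → 0.6780 × 109 = 73.90
Base → 277 + 73.90 = 350.90
RR3 = 174 / 350.90 = 0.4959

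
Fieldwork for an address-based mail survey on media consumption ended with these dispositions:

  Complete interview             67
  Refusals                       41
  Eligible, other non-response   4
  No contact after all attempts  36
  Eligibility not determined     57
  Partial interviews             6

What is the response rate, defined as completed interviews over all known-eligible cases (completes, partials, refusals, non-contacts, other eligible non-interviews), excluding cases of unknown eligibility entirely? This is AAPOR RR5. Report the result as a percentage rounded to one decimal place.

43.5%

Num → 67
Base → 67 + 6 + 41 + 36 + 4 = 154
RR5 = 67 / 154 = 0.4351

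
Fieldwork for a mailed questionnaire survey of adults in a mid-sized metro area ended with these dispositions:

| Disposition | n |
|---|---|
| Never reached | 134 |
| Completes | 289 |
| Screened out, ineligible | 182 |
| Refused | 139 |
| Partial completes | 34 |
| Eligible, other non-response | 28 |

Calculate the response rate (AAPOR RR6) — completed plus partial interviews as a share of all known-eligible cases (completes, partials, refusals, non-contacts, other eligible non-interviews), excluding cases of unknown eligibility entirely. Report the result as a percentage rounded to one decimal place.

51.8%

Top = 289 + 34 = 323
Denom = 289 + 34 + 139 + 134 + 28 = 624
RR6 = 323 / 624 = 0.5176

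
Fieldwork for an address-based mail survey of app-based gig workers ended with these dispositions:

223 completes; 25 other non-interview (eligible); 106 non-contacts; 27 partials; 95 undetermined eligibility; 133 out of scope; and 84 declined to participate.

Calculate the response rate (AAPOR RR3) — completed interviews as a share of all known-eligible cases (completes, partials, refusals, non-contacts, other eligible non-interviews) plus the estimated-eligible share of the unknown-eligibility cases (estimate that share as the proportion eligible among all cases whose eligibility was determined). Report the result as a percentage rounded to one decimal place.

41.4%

Top → 223
Eligible (known) → 223 + 27 + 84 + 106 + 25 = 465
e = 465 / (465 + 133) = 465 / 598 = 0.7776
Estimated eligible among unknowns → 0.7776 × 95 = 73.87
Denominator → 465 + 73.87 = 538.87
RR3 = 223 / 538.87 = 0.4138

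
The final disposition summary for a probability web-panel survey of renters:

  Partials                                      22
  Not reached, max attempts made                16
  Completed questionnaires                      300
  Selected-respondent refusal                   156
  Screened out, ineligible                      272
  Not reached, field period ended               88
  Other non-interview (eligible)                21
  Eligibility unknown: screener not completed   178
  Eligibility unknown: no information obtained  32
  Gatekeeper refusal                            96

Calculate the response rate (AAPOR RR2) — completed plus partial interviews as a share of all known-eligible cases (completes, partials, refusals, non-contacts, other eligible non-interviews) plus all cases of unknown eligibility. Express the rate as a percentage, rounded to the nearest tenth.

35.4%

Refusals = 96 + 156 = 252
No answer / not reached = 88 + 16 = 104
Eligibility not determined = 178 + 32 = 210
Top → 300 + 22 = 322
Denom → 300 + 22 + 252 + 104 + 21 + 210 = 909
RR2 = 322 / 909 = 0.3542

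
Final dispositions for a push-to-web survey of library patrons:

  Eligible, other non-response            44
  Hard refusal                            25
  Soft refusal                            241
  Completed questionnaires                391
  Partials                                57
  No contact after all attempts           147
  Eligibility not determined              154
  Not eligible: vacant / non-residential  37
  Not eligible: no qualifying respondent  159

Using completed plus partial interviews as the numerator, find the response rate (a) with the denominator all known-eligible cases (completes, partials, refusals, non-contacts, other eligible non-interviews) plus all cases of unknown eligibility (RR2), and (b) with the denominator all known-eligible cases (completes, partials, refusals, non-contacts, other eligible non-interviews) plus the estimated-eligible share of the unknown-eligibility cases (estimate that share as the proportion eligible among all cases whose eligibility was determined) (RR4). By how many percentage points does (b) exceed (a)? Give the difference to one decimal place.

Refusals = 25 + 241 = 266
Not eligible = 159 + 37 = 196
Num → 391 + 57 = 448
Denom → 391 + 57 + 266 + 147 + 44 + 154 = 1059
RR2 = 448 / 1059 = 0.4230
Determined eligible → 391 + 57 + 266 + 147 + 44 = 905
e = 905 / (905 + 196) = 905 / 1101 = 0.8220
Estimated eligible among unknowns → 0.8220 × 154 = 126.59
Denom → 905 + 126.59 = 1031.59
RR4 = 448 / 1031.59 = 0.4343
Difference = 43.43 − 42.30 = 1.13 percentage points

1.1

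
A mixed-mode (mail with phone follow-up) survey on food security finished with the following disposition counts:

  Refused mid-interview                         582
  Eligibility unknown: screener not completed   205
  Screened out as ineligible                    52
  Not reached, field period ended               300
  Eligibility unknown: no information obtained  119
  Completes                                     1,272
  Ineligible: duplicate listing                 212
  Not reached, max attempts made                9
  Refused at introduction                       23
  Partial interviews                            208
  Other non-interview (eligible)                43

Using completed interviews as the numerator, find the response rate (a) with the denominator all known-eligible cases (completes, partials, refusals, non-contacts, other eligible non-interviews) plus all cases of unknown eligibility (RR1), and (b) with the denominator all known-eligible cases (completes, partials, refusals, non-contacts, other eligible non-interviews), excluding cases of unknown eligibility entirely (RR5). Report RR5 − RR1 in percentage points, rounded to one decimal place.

6.1

Refused = 23 + 582 = 605
No contact after all attempts = 300 + 9 = 309
Unknown if eligible = 205 + 119 = 324
Screened out, ineligible = 52 + 212 = 264
Num = 1272
Denom = 1272 + 208 + 605 + 309 + 43 + 324 = 2761
RR1 = 1272 / 2761 = 0.4607
Denom = 1272 + 208 + 605 + 309 + 43 = 2437
RR5 = 1272 / 2437 = 0.5220
Difference = 52.20 − 46.07 = 6.13 percentage points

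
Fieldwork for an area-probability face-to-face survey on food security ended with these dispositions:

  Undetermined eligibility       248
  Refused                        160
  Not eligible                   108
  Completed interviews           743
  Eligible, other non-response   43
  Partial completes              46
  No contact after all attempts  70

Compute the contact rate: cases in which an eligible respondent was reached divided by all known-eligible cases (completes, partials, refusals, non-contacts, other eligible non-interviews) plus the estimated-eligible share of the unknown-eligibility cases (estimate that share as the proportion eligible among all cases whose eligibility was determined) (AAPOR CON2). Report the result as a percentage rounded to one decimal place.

77.1%

Top → 743 + 46 + 160 + 43 = 992
Known eligible → 743 + 46 + 160 + 70 + 43 = 1062
e = 1062 / (1062 + 108) = 1062 / 1170 = 0.9077
Estimated eligible among unknowns → 0.9077 × 248 = 225.11
Base → 1062 + 225.11 = 1287.11
CON2 = 992 / 1287.11 = 0.7707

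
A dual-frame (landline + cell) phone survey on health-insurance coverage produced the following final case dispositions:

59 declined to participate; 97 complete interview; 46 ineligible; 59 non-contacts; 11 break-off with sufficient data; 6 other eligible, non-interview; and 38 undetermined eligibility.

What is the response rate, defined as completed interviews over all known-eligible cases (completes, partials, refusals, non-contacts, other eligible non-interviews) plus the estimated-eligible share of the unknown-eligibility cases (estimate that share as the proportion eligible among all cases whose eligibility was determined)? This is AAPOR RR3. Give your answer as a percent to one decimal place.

36.8%

Top = 97
Determined eligible = 97 + 11 + 59 + 59 + 6 = 232
e = 232 / (232 + 46) = 232 / 278 = 0.8345
e × U = 0.8345 × 38 = 31.71
Denom = 232 + 31.71 = 263.71
RR3 = 97 / 263.71 = 0.3678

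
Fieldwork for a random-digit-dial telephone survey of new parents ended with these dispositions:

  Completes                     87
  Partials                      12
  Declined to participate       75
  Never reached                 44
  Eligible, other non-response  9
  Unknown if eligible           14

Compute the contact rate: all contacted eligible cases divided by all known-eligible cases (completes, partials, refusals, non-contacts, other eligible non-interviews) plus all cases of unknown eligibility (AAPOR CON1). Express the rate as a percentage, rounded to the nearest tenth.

75.9%

Num: 87 + 12 + 75 + 9 = 183
Base: 87 + 12 + 75 + 44 + 9 + 14 = 241
CON1 = 183 / 241 = 0.7593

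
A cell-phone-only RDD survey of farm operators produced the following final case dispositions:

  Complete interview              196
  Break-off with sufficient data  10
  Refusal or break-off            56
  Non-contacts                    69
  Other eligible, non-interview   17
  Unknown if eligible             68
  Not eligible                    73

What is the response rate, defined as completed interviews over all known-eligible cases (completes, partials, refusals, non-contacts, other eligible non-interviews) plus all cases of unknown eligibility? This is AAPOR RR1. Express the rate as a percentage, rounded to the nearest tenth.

47.1%

Num: 196
Base: 196 + 10 + 56 + 69 + 17 + 68 = 416
RR1 = 196 / 416 = 0.4712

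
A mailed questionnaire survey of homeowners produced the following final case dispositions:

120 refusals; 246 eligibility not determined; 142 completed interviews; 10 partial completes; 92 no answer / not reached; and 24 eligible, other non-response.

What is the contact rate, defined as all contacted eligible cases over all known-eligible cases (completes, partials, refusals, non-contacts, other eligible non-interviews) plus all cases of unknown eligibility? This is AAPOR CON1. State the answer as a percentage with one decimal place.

46.7%

Num: 142 + 10 + 120 + 24 = 296
Denominator: 142 + 10 + 120 + 92 + 24 + 246 = 634
CON1 = 296 / 634 = 0.4669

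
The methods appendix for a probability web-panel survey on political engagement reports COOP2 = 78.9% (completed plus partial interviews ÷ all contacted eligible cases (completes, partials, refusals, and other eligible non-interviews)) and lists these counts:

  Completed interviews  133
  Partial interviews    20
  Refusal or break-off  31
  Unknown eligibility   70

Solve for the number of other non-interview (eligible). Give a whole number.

10

Numerator = 133 + 20 = 153
COOP2 = 153 / D = 0.789
D = 153 / 0.789 = 193.9
Other denominator terms total 184
other non-interview (eligible) = 193.9 − 184 ≈ 10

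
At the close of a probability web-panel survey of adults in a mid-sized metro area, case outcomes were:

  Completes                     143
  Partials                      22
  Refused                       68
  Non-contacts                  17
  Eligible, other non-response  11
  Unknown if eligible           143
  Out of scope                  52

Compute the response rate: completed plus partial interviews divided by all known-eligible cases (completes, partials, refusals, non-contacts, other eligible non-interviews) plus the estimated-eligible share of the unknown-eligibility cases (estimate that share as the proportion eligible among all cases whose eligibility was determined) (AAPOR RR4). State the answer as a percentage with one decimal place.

Top → 143 + 22 = 165
Known eligible → 143 + 22 + 68 + 17 + 11 = 261
e = 261 / (261 + 52) = 261 / 313 = 0.8339
e × U → 0.8339 × 143 = 119.25
Denom → 261 + 119.25 = 380.25
RR4 = 165 / 380.25 = 0.4339

43.4%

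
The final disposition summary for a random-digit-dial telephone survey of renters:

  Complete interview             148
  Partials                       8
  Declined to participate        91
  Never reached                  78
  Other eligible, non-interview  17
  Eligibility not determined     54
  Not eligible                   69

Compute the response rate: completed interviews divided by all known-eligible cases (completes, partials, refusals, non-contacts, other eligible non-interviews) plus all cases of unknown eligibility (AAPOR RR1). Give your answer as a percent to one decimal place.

37.4%

Num → 148
Denom → 148 + 8 + 91 + 78 + 17 + 54 = 396
RR1 = 148 / 396 = 0.3737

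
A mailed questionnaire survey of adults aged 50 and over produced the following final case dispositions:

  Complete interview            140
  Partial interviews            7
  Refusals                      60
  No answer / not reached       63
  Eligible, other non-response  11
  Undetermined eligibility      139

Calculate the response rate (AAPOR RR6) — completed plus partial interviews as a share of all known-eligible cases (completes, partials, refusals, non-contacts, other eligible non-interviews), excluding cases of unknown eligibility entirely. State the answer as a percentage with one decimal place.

Top = 140 + 7 = 147
Denom = 140 + 7 + 60 + 63 + 11 = 281
RR6 = 147 / 281 = 0.5231

52.3%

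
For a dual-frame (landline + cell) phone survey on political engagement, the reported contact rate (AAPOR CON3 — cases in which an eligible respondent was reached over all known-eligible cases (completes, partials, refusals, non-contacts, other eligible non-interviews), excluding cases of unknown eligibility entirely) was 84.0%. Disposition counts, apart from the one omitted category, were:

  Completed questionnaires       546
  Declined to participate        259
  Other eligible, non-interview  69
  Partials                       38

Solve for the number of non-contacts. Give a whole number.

174

Numerator = 546 + 38 + 259 + 69 = 912
CON3 = 912 / D = 0.840
D = 912 / 0.840 = 1085.7
Rest of base = 912
non-contacts = 1085.7 − 912 ≈ 174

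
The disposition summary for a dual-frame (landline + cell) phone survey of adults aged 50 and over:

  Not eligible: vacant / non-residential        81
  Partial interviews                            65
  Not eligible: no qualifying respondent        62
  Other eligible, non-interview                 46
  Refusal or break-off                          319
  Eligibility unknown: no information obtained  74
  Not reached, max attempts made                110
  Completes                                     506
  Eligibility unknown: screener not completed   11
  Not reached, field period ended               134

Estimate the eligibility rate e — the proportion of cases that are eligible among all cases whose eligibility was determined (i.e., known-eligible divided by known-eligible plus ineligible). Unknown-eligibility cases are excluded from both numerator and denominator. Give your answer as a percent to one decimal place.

Non-contacts = 134 + 110 = 244
Eligibility not determined = 11 + 74 = 85
Ineligible = 62 + 81 = 143
Eligible (known): 506 + 65 + 319 + 244 + 46 = 1180
e = 1180 / (1180 + 143) = 1180 / 1323 = 0.8919

89.2%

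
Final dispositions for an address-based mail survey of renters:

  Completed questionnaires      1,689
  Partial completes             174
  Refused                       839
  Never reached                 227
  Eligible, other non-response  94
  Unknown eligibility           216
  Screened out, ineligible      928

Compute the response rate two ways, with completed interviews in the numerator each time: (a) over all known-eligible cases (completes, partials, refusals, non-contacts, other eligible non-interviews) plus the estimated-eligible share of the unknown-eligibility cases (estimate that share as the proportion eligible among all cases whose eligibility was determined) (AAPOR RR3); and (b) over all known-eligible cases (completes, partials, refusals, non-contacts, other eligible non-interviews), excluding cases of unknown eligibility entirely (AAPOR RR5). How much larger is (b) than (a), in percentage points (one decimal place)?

2.9

Numerator: 1689
Eligible (known): 1689 + 174 + 839 + 227 + 94 = 3023
e = 3023 / (3023 + 928) = 3023 / 3951 = 0.7651
e × U: 0.7651 × 216 = 165.26
Denominator: 3023 + 165.26 = 3188.26
RR3 = 1689 / 3188.26 = 0.5298
Denominator: 1689 + 174 + 839 + 227 + 94 = 3023
RR5 = 1689 / 3023 = 0.5587
Difference = 55.87 − 52.98 = 2.89 percentage points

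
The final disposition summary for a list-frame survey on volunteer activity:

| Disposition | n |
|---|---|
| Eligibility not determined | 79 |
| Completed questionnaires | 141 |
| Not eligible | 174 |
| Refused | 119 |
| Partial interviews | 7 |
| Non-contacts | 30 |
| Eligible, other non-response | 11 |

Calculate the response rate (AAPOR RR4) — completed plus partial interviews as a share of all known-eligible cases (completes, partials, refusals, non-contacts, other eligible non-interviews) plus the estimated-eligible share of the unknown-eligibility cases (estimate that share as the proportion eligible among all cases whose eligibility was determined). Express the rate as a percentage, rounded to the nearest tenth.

Numerator: 141 + 7 = 148
Known eligible: 141 + 7 + 119 + 30 + 11 = 308
e = 308 / (308 + 174) = 308 / 482 = 0.6390
e × U: 0.6390 × 79 = 50.48
Denominator: 308 + 50.48 = 358.48
RR4 = 148 / 358.48 = 0.4129

41.3%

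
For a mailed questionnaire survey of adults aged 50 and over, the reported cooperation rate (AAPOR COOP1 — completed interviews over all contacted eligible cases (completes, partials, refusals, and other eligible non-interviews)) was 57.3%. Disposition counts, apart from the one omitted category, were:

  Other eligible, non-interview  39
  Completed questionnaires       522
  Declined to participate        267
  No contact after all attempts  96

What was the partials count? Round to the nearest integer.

83

COOP1 = 522 / D = 0.573
D = 522 / 0.573 = 911.0
Other denominator terms total 828
partials = 911.0 − 828 ≈ 83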